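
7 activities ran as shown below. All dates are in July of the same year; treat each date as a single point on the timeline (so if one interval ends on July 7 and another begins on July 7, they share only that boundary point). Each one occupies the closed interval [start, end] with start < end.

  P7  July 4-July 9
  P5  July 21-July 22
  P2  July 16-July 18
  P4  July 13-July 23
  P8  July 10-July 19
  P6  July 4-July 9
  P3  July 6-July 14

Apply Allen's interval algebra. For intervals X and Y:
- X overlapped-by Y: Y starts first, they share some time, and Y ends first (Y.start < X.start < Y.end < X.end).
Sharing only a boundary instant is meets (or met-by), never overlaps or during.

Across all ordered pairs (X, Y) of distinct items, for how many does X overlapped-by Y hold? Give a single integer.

Checking all 42 ordered pairs for relation 'overlapped-by'; matching pairs in alphabetical order:
(P3, P6): P3 overlapped-by P6 ✓
(P3, P7): P3 overlapped-by P7 ✓
(P4, P3): P4 overlapped-by P3 ✓
(P4, P8): P4 overlapped-by P8 ✓
(P8, P3): P8 overlapped-by P3 ✓
Count: 5.

5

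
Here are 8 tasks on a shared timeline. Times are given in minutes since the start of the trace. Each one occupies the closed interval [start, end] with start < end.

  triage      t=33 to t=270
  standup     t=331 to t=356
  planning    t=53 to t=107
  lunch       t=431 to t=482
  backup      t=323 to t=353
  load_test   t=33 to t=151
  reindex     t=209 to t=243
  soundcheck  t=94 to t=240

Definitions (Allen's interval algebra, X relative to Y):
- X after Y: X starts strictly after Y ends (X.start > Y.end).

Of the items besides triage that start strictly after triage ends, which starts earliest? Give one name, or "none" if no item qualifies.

Target triage = [t=33, t=270].
backup [t=323, t=353] → after → candidate.
load_test [t=33, t=151] → starts → excluded.
lunch [t=431, t=482] → after → candidate.
planning [t=53, t=107] → during → excluded.
reindex [t=209, t=243] → during → excluded.
soundcheck [t=94, t=240] → during → excluded.
standup [t=331, t=356] → after → candidate.
Among candidates, earliest start is t=323 → backup.

backup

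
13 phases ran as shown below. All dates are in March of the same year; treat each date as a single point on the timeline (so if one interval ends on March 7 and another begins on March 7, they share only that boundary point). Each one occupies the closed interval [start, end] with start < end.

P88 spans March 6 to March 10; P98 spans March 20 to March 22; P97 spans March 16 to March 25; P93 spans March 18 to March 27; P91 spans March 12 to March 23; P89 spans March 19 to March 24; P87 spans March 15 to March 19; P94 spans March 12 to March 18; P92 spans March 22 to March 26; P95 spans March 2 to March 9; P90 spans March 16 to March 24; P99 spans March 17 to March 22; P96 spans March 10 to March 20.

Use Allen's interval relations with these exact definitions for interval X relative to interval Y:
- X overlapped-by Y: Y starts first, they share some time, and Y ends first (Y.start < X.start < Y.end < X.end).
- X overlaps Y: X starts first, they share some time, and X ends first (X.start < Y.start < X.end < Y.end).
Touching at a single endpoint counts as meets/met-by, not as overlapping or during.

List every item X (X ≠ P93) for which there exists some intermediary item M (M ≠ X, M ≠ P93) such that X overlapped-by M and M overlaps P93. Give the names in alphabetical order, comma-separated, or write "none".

Target P93 = [March 18, March 27].
Intermediaries M with M overlaps P93: P87, P90, P91, P96, P97, P99.
Via P87 — items with X overlapped-by P87: P90, P97, P99.
Via P90 — items with X overlapped-by P90: P92.
Via P91 — items with X overlapped-by P91: P89, P90, P92, P97.
Via P96 — items with X overlapped-by P96: P89, P90, P91, P97, P99.
Via P97 — items with X overlapped-by P97: P92.
Via P99 — items with X overlapped-by P99: P89.
Union: P89, P90, P91, P92, P97, P99.

P89, P90, P91, P92, P97, P99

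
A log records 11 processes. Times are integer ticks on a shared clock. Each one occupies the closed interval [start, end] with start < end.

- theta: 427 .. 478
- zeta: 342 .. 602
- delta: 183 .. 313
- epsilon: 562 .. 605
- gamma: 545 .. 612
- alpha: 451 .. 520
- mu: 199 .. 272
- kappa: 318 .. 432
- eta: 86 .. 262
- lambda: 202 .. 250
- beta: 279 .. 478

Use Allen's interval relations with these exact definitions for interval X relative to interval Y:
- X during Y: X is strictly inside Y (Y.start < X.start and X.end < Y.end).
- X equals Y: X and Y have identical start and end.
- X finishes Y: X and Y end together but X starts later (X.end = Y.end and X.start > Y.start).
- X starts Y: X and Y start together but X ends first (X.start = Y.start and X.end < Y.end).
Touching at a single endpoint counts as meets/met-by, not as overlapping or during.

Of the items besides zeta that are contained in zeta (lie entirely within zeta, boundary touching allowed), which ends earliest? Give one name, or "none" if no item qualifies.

theta

Target zeta = [342, 602].
alpha [451, 520] → during → candidate.
beta [279, 478] → overlaps → excluded.
delta [183, 313] → before → excluded.
epsilon [562, 605] → overlapped-by → excluded.
eta [86, 262] → before → excluded.
gamma [545, 612] → overlapped-by → excluded.
kappa [318, 432] → overlaps → excluded.
lambda [202, 250] → before → excluded.
mu [199, 272] → before → excluded.
theta [427, 478] → during → candidate.
Among candidates, earliest end is 478 → theta.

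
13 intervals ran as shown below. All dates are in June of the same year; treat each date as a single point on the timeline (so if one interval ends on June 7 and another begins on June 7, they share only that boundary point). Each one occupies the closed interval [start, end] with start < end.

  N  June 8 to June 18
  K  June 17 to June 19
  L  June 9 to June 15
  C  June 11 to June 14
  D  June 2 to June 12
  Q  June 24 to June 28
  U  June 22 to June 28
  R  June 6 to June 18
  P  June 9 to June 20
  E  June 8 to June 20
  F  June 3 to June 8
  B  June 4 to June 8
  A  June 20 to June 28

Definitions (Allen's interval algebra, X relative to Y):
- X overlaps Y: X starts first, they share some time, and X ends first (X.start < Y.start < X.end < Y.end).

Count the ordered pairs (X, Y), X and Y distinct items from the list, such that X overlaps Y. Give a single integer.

Checking all 156 ordered pairs for relation 'overlaps'; matching pairs in alphabetical order:
(B, R): B overlaps R ✓
(D, C): D overlaps C ✓
(D, E): D overlaps E ✓
(D, L): D overlaps L ✓
(D, N): D overlaps N ✓
(D, P): D overlaps P ✓
(D, R): D overlaps R ✓
(F, R): F overlaps R ✓
(N, K): N overlaps K ✓
(N, P): N overlaps P ✓
(R, E): R overlaps E ✓
(R, K): R overlaps K ✓
(R, P): R overlaps P ✓
Count: 13.

13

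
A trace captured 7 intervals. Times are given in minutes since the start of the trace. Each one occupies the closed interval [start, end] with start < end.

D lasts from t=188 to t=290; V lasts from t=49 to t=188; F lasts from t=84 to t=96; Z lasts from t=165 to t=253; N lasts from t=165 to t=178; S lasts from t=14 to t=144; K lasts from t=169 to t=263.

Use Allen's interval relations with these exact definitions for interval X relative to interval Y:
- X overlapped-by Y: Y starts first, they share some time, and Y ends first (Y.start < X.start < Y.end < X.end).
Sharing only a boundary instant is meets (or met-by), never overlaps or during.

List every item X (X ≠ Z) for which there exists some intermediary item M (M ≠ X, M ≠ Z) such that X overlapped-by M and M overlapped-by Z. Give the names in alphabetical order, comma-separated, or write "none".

Target Z = [t=165, t=253].
Intermediaries M with M overlapped-by Z: D, K.
Via D — items with X overlapped-by D: none.
Via K — items with X overlapped-by K: D.
Union: D.

D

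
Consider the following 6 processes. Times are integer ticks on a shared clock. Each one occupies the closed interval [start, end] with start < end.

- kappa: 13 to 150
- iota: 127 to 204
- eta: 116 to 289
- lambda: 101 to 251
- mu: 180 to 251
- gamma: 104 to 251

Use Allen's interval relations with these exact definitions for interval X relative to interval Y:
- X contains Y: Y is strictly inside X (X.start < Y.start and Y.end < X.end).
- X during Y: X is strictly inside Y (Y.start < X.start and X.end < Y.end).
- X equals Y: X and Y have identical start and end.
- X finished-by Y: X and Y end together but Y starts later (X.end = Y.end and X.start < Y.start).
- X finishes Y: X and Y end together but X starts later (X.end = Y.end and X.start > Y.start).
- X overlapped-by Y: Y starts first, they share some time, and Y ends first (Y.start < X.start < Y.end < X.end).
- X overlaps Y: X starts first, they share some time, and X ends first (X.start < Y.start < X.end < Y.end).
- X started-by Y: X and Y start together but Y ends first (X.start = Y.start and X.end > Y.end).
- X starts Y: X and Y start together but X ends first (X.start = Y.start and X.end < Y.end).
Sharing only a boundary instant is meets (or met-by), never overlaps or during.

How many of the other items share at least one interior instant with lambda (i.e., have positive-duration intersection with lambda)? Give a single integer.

5

Target lambda = [101, 251].
eta [116, 289] → overlapped-by → counts.
gamma [104, 251] → finishes → counts.
iota [127, 204] → during → counts.
kappa [13, 150] → overlaps → counts.
mu [180, 251] → finishes → counts.
Total: 5.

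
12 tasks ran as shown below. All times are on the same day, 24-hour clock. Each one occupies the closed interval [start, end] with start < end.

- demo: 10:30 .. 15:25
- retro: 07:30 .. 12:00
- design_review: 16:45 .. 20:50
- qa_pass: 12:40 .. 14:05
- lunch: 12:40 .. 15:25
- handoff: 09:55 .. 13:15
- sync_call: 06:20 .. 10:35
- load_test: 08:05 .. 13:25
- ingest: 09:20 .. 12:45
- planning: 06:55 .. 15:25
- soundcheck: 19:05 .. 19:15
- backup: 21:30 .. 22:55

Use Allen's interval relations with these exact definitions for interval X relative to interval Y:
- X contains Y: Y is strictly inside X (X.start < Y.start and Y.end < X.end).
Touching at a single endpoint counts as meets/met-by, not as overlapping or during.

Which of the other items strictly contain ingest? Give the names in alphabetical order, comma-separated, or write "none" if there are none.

Target ingest = [09:20, 12:45].
backup [21:30, 22:55] → after → no.
demo [10:30, 15:25] → overlapped-by → no.
design_review [16:45, 20:50] → after → no.
handoff [09:55, 13:15] → overlapped-by → no.
load_test [08:05, 13:25] → contains → yes.
lunch [12:40, 15:25] → overlapped-by → no.
planning [06:55, 15:25] → contains → yes.
qa_pass [12:40, 14:05] → overlapped-by → no.
retro [07:30, 12:00] → overlaps → no.
soundcheck [19:05, 19:15] → after → no.
sync_call [06:20, 10:35] → overlaps → no.
Result: load_test, planning.

load_test, planning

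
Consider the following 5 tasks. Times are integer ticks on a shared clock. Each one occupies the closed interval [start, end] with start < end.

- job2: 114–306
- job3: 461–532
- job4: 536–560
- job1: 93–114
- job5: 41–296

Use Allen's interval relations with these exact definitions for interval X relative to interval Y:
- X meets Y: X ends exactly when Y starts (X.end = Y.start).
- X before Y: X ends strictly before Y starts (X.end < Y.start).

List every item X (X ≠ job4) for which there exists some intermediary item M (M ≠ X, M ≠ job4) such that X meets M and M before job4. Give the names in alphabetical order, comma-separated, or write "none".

job1

Target job4 = [536, 560].
Intermediaries M with M before job4: job1, job2, job3, job5.
Via job1 — items with X meets job1: none.
Via job2 — items with X meets job2: job1.
Via job3 — items with X meets job3: none.
Via job5 — items with X meets job5: none.
Union: job1.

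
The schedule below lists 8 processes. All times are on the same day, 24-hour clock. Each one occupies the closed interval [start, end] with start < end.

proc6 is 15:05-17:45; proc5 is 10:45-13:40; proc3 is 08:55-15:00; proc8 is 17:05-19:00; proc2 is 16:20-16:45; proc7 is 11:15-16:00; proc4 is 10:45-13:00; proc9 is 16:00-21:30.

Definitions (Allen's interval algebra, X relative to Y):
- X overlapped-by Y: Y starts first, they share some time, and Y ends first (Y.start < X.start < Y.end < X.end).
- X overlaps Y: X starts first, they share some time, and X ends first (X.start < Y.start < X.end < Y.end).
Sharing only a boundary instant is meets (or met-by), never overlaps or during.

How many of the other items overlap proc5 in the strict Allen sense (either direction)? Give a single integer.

1

Target proc5 = [10:45, 13:40].
proc2 [16:20, 16:45] → after → no.
proc3 [08:55, 15:00] → contains → no.
proc4 [10:45, 13:00] → starts → no.
proc6 [15:05, 17:45] → after → no.
proc7 [11:15, 16:00] → overlapped-by → counts.
proc8 [17:05, 19:00] → after → no.
proc9 [16:00, 21:30] → after → no.
Total: 1.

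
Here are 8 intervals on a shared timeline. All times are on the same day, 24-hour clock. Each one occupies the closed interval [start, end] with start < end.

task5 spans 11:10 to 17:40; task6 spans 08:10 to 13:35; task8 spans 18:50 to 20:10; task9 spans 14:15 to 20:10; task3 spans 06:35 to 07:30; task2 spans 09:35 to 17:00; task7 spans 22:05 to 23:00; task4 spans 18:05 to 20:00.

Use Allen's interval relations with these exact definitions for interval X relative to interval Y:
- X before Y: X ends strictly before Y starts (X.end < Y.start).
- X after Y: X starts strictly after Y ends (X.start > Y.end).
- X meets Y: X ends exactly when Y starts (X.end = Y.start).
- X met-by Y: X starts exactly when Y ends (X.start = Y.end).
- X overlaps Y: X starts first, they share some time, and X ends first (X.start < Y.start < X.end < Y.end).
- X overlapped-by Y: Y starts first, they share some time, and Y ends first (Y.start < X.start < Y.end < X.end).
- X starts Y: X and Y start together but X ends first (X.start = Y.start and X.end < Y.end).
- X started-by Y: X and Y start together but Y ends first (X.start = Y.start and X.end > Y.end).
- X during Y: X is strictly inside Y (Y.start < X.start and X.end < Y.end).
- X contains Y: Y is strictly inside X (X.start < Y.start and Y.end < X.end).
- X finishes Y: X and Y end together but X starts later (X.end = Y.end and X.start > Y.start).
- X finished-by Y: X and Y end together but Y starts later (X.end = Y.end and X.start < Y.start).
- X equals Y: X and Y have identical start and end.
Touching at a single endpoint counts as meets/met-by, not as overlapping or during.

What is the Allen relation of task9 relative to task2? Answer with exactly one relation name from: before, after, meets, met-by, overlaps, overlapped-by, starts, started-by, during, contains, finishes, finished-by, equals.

overlapped-by

task9 = [14:15, 20:10]; task2 = [09:35, 17:00].
Compare endpoints: task9.start > task2.start, task9.start < task2.end, task9.end > task2.start, task9.end > task2.end.
That pattern is 'overlapped-by'.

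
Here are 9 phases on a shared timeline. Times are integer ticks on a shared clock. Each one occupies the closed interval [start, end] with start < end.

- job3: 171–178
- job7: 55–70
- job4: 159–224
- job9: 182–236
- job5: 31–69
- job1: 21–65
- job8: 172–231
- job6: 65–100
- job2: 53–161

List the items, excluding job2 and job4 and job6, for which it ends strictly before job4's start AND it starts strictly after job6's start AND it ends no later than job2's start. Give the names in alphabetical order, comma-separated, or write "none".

Conditions: its end is strictly before job4's start (X.end < 159) AND its start is strictly after job6's start (X.start > 65) AND its end is no later than job2's start (X.end <= 53).
job1: end 65 < 159? ✓; start 21 > 65? ✗; end 65 <= 53? ✗ → no.
job3: end 178 < 159? ✗; start 171 > 65? ✓; end 178 <= 53? ✗ → no.
job5: end 69 < 159? ✓; start 31 > 65? ✗; end 69 <= 53? ✗ → no.
job7: end 70 < 159? ✓; start 55 > 65? ✗; end 70 <= 53? ✗ → no.
job8: end 231 < 159? ✗; start 172 > 65? ✓; end 231 <= 53? ✗ → no.
job9: end 236 < 159? ✗; start 182 > 65? ✓; end 236 <= 53? ✗ → no.
Result: none.

none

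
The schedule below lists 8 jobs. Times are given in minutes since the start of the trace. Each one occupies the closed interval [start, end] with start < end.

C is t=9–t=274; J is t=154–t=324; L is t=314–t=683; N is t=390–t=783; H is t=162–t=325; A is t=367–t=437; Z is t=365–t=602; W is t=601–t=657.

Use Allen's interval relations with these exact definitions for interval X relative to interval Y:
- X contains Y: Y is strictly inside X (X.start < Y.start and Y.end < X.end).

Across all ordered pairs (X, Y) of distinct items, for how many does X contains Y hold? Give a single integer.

Checking all 56 ordered pairs for relation 'contains'; matching pairs in alphabetical order:
(L, A): L contains A ✓
(L, W): L contains W ✓
(L, Z): L contains Z ✓
(N, W): N contains W ✓
(Z, A): Z contains A ✓
Count: 5.

5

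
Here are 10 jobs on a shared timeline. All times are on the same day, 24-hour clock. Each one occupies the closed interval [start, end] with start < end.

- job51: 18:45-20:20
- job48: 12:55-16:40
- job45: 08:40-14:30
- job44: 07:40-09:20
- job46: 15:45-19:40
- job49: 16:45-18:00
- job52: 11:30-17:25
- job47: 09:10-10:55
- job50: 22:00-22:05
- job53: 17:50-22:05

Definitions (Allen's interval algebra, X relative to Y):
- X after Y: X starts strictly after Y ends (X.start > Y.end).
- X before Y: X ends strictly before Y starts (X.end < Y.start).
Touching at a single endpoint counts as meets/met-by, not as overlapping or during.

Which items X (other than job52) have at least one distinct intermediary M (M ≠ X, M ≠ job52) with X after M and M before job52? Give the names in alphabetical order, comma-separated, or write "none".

job46, job48, job49, job50, job51, job53

Target job52 = [11:30, 17:25].
Intermediaries M with M before job52: job44, job47.
Via job44 — items with X after job44: job46, job48, job49, job50, job51, job53.
Via job47 — items with X after job47: job46, job48, job49, job50, job51, job53.
Union: job46, job48, job49, job50, job51, job53.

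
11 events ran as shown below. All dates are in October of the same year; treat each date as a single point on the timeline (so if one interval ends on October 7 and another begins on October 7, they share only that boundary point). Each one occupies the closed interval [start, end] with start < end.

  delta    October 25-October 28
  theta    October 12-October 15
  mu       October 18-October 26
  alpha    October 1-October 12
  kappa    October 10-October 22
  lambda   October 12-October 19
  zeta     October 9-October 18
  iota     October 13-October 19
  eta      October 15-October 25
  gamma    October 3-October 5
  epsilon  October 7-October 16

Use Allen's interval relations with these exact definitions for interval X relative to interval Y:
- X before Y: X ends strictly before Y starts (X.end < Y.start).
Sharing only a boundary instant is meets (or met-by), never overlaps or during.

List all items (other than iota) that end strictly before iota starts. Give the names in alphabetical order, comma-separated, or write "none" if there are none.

Target iota = [October 13, October 19].
alpha [October 1, October 12] → before → yes.
delta [October 25, October 28] → after → no.
epsilon [October 7, October 16] → overlaps → no.
eta [October 15, October 25] → overlapped-by → no.
gamma [October 3, October 5] → before → yes.
kappa [October 10, October 22] → contains → no.
lambda [October 12, October 19] → finished-by → no.
mu [October 18, October 26] → overlapped-by → no.
theta [October 12, October 15] → overlaps → no.
zeta [October 9, October 18] → overlaps → no.
Result: alpha, gamma.

alpha, gamma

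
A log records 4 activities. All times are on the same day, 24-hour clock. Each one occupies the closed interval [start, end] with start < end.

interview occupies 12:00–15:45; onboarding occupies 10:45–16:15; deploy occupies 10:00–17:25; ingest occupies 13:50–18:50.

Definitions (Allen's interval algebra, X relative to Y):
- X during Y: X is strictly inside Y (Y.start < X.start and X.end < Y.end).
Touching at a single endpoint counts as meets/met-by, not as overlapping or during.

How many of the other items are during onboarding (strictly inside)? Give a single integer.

1

Target onboarding = [10:45, 16:15].
deploy [10:00, 17:25] → contains → no.
ingest [13:50, 18:50] → overlapped-by → no.
interview [12:00, 15:45] → during → counts.
Total: 1.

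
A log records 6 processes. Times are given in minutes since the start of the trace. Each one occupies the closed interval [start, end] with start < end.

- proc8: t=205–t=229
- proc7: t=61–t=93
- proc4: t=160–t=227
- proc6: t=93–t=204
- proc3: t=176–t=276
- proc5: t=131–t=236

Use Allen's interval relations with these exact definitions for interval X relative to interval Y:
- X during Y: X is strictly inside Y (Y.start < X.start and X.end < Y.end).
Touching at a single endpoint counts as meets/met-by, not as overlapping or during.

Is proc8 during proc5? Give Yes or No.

Yes

proc8 = [t=205, t=229], proc5 = [t=131, t=236].
Actual relation of proc8 to proc5: during.
Asked whether 'during' holds → Yes.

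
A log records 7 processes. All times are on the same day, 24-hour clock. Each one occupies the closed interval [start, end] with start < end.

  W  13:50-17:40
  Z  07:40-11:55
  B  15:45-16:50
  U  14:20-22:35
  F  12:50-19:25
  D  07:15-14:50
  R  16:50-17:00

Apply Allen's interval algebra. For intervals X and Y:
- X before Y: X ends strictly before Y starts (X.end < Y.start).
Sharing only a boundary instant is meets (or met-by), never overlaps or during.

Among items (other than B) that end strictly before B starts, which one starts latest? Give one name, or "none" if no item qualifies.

Target B = [15:45, 16:50].
D [07:15, 14:50] → before → candidate.
F [12:50, 19:25] → contains → excluded.
R [16:50, 17:00] → met-by → excluded.
U [14:20, 22:35] → contains → excluded.
W [13:50, 17:40] → contains → excluded.
Z [07:40, 11:55] → before → candidate.
Among candidates, latest start is 07:40 → Z.

Z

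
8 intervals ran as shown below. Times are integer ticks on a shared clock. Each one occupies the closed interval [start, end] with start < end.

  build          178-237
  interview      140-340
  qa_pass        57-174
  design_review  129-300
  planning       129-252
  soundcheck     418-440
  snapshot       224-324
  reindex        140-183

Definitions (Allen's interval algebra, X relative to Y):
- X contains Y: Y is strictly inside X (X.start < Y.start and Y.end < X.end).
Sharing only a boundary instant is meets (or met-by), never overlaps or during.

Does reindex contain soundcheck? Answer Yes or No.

reindex = [140, 183], soundcheck = [418, 440].
Actual relation of reindex to soundcheck: before.
Asked whether 'contains' holds → No.

No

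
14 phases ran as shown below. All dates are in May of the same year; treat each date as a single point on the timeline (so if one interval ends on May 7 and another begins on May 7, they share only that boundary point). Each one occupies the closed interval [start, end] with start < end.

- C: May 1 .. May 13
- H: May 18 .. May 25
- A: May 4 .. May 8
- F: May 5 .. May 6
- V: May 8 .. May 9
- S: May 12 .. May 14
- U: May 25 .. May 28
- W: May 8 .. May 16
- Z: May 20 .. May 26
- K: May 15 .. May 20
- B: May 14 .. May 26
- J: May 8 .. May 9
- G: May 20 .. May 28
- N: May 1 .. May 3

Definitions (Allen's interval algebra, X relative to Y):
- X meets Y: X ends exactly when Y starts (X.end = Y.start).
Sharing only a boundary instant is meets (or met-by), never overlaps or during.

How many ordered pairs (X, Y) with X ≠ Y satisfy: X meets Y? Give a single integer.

7

Checking all 182 ordered pairs for relation 'meets'; matching pairs in alphabetical order:
(A, J): A meets J ✓
(A, V): A meets V ✓
(A, W): A meets W ✓
(H, U): H meets U ✓
(K, G): K meets G ✓
(K, Z): K meets Z ✓
(S, B): S meets B ✓
Count: 7.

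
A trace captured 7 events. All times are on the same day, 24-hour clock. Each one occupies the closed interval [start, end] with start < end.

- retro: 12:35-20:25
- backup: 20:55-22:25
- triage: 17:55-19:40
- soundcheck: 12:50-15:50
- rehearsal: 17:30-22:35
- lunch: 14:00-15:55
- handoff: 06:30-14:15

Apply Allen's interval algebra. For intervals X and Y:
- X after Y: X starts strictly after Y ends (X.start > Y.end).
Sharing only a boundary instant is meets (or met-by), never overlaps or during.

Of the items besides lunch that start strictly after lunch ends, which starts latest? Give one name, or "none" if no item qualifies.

backup

Target lunch = [14:00, 15:55].
backup [20:55, 22:25] → after → candidate.
handoff [06:30, 14:15] → overlaps → excluded.
rehearsal [17:30, 22:35] → after → candidate.
retro [12:35, 20:25] → contains → excluded.
soundcheck [12:50, 15:50] → overlaps → excluded.
triage [17:55, 19:40] → after → candidate.
Among candidates, latest start is 20:55 → backup.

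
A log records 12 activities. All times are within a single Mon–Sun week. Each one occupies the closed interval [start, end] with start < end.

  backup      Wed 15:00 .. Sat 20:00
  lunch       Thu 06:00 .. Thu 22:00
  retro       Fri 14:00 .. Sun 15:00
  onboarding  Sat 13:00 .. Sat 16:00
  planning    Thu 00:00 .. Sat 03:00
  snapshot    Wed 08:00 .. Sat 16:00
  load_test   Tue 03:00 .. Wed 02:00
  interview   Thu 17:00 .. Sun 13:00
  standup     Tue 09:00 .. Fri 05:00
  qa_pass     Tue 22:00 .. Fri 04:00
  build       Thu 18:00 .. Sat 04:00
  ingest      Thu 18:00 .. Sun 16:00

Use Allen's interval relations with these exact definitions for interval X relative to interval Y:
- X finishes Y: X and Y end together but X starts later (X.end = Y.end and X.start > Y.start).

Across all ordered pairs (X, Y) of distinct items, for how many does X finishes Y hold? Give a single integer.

Checking all 132 ordered pairs for relation 'finishes'; matching pairs in alphabetical order:
(onboarding, snapshot): onboarding finishes snapshot ✓
Count: 1.

1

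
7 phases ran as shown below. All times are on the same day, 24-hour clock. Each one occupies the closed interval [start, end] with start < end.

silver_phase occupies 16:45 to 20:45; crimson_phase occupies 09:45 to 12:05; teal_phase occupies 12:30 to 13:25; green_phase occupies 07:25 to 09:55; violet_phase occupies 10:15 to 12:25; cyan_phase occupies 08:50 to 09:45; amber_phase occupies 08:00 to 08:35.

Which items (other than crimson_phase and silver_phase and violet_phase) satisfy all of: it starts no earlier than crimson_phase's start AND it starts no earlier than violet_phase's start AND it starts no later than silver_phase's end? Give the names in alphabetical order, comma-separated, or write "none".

Conditions: its start is no earlier than crimson_phase's start (X.start >= 09:45) AND its start is no earlier than violet_phase's start (X.start >= 10:15) AND its start is no later than silver_phase's end (X.start <= 20:45).
amber_phase: start 08:00 >= 09:45? ✗; start 08:00 >= 10:15? ✗; start 08:00 <= 20:45? ✓ → no.
cyan_phase: start 08:50 >= 09:45? ✗; start 08:50 >= 10:15? ✗; start 08:50 <= 20:45? ✓ → no.
green_phase: start 07:25 >= 09:45? ✗; start 07:25 >= 10:15? ✗; start 07:25 <= 20:45? ✓ → no.
teal_phase: start 12:30 >= 09:45? ✓; start 12:30 >= 10:15? ✓; start 12:30 <= 20:45? ✓ → yes.
Result: teal_phase.

teal_phase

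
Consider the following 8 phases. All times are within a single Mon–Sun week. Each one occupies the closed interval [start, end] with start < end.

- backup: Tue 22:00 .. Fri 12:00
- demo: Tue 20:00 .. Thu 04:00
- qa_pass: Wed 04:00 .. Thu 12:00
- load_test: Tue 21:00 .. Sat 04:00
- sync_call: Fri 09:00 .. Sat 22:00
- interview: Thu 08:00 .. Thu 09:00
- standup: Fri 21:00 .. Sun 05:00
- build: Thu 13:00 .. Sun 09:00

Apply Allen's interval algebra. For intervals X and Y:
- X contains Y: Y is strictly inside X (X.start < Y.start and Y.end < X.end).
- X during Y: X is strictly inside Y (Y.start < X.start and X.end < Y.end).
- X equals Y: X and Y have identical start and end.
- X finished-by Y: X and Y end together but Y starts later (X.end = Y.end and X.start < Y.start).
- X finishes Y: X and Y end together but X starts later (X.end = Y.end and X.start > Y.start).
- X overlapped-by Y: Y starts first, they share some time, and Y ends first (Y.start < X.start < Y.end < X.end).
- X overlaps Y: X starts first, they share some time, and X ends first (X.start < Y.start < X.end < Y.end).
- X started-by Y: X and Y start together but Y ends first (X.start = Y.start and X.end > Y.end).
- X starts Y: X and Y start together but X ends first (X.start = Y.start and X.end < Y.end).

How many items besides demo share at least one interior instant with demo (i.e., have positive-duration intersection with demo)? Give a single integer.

Target demo = [Tue 20:00, Thu 04:00].
backup [Tue 22:00, Fri 12:00] → overlapped-by → counts.
build [Thu 13:00, Sun 09:00] → after → no.
interview [Thu 08:00, Thu 09:00] → after → no.
load_test [Tue 21:00, Sat 04:00] → overlapped-by → counts.
qa_pass [Wed 04:00, Thu 12:00] → overlapped-by → counts.
standup [Fri 21:00, Sun 05:00] → after → no.
sync_call [Fri 09:00, Sat 22:00] → after → no.
Total: 3.

3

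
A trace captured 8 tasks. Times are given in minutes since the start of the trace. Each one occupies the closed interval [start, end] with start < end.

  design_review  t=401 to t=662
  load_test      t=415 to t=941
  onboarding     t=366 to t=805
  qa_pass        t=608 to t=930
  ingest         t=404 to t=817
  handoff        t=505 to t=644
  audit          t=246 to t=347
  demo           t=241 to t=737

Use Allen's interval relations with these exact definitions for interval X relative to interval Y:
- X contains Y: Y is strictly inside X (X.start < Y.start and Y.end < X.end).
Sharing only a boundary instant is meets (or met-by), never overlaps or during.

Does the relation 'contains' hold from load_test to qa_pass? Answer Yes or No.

load_test = [t=415, t=941], qa_pass = [t=608, t=930].
Actual relation of load_test to qa_pass: contains.
Asked whether 'contains' holds → Yes.

Yes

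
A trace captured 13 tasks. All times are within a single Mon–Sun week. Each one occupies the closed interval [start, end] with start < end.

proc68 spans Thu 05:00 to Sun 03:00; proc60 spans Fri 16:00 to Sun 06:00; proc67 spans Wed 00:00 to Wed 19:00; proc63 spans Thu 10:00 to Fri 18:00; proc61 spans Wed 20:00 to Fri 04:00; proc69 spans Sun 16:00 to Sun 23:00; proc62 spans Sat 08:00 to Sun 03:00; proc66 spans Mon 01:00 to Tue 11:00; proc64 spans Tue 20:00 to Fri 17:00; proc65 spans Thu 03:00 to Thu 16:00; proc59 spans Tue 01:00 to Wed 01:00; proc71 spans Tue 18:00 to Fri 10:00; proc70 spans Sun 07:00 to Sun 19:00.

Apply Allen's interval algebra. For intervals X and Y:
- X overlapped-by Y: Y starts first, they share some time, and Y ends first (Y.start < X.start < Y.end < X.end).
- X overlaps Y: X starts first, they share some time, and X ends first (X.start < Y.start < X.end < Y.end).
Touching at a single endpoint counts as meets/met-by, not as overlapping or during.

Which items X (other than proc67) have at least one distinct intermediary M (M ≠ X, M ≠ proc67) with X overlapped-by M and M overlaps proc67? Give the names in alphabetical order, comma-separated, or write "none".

Target proc67 = [Wed 00:00, Wed 19:00].
Intermediaries M with M overlaps proc67: proc59.
Via proc59 — items with X overlapped-by proc59: proc64, proc71.
Union: proc64, proc71.

proc64, proc71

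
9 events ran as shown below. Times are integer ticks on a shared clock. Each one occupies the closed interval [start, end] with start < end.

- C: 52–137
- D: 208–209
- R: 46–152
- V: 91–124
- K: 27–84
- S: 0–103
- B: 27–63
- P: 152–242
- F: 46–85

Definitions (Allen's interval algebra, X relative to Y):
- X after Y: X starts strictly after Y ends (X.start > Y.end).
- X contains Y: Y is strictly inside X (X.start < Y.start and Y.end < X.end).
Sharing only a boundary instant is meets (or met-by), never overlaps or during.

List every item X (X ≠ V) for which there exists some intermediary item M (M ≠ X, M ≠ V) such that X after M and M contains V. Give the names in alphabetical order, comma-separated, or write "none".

Target V = [91, 124].
Intermediaries M with M contains V: C, R.
Via C — items with X after C: D, P.
Via R — items with X after R: D.
Union: D, P.

D, P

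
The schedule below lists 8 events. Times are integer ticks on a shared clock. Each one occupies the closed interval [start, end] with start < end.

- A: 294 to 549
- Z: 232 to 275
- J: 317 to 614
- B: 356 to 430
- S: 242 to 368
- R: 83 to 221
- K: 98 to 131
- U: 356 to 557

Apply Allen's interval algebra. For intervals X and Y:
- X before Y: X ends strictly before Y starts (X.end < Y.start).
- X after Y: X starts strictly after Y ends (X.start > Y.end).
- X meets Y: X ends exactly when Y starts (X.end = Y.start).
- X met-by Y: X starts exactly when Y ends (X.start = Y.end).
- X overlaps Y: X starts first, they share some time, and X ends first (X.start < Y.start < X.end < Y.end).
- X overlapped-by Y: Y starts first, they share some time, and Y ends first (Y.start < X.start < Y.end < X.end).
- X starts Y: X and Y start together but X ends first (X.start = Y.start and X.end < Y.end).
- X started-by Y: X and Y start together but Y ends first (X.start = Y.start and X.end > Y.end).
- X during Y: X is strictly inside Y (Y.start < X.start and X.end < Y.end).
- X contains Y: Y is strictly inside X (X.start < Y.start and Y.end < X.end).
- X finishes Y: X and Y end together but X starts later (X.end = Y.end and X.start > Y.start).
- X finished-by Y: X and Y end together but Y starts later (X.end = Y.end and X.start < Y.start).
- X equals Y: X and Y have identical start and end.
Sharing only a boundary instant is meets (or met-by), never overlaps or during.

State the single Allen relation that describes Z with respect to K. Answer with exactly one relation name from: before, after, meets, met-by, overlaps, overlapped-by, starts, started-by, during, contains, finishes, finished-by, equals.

after

Z = [232, 275]; K = [98, 131].
Compare endpoints: Z.start > K.start, Z.start > K.end, Z.end > K.start, Z.end > K.end.
That pattern is 'after'.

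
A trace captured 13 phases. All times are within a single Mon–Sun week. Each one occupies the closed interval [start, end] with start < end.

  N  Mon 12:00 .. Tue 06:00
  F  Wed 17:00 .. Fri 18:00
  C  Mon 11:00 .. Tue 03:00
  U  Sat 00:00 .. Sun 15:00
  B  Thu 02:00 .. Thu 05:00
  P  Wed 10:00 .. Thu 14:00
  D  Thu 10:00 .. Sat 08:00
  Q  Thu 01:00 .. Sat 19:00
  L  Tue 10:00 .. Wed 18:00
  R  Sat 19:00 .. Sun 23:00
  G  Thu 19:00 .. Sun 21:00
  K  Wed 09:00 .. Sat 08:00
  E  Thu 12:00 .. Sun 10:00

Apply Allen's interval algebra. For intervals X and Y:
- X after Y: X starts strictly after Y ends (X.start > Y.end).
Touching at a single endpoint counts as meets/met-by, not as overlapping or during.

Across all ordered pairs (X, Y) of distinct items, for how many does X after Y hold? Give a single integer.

Checking all 156 ordered pairs for relation 'after'; matching pairs in alphabetical order:
(B, C): B after C ✓
(B, L): B after L ✓
(B, N): B after N ✓
(D, B): D after B ✓
(D, C): D after C ✓
(D, L): D after L ✓
(D, N): D after N ✓
(E, B): E after B ✓
(E, C): E after C ✓
(E, L): E after L ✓
(E, N): E after N ✓
(F, C): F after C ✓
(F, N): F after N ✓
(G, B): G after B ✓
(G, C): G after C ✓
(G, L): G after L ✓
(G, N): G after N ✓
(G, P): G after P ✓
(K, C): K after C ✓
(K, N): K after N ✓
(L, C): L after C ✓
(L, N): L after N ✓
(P, C): P after C ✓
(P, N): P after N ✓
... plus 17 further pairs not listed.
Count: 41.

41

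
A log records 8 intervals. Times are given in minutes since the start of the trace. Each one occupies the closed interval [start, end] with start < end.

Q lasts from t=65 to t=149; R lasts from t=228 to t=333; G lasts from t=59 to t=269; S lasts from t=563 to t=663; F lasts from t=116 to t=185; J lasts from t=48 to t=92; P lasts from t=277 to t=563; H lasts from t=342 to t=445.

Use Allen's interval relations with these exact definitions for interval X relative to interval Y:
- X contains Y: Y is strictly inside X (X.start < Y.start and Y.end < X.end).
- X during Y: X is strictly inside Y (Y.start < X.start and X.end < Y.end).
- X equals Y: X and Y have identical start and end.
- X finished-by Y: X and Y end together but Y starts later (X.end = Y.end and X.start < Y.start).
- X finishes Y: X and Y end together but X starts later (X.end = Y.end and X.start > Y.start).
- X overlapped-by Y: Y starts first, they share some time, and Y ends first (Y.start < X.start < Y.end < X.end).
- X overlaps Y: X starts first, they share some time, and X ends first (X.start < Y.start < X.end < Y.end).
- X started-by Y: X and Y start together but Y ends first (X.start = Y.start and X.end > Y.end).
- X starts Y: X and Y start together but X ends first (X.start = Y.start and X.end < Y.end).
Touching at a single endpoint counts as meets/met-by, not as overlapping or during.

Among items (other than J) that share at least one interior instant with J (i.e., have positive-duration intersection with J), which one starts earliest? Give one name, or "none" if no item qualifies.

G

Target J = [t=48, t=92].
F [t=116, t=185] → after → excluded.
G [t=59, t=269] → overlapped-by → candidate.
H [t=342, t=445] → after → excluded.
P [t=277, t=563] → after → excluded.
Q [t=65, t=149] → overlapped-by → candidate.
R [t=228, t=333] → after → excluded.
S [t=563, t=663] → after → excluded.
Among candidates, earliest start is t=59 → G.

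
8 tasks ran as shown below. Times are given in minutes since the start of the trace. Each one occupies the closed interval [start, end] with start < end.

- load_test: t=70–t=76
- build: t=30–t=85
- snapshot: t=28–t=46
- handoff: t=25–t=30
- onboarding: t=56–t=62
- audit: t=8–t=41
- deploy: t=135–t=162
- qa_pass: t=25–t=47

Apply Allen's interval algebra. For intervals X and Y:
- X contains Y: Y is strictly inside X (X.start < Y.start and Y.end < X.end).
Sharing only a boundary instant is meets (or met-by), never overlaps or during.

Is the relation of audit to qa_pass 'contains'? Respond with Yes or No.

audit = [t=8, t=41], qa_pass = [t=25, t=47].
Actual relation of audit to qa_pass: overlaps.
Asked whether 'contains' holds → No.

No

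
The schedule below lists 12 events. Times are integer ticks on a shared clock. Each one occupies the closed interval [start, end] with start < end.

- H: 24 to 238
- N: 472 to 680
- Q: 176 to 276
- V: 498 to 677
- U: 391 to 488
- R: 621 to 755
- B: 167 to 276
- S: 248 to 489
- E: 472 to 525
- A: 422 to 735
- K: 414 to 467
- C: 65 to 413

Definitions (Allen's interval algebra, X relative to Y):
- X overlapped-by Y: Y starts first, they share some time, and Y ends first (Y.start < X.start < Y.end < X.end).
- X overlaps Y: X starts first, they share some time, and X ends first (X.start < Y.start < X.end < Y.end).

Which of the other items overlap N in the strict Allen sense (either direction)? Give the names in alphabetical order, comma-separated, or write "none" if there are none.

Target N = [472, 680].
A [422, 735] → contains → no.
B [167, 276] → before → no.
C [65, 413] → before → no.
E [472, 525] → starts → no.
H [24, 238] → before → no.
K [414, 467] → before → no.
Q [176, 276] → before → no.
R [621, 755] → overlapped-by → yes.
S [248, 489] → overlaps → yes.
U [391, 488] → overlaps → yes.
V [498, 677] → during → no.
Result: R, S, U.

R, S, U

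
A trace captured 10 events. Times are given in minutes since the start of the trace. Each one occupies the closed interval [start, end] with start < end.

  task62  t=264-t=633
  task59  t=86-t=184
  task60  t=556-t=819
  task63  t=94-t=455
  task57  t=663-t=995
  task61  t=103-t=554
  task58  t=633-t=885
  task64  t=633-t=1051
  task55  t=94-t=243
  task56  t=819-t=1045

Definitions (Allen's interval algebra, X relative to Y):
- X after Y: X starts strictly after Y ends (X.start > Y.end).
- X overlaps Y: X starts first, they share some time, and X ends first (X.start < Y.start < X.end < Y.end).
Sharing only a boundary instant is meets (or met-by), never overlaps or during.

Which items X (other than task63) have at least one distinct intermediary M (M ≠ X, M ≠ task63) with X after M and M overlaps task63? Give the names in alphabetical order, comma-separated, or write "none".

Target task63 = [t=94, t=455].
Intermediaries M with M overlaps task63: task59.
Via task59 — items with X after task59: task56, task57, task58, task60, task62, task64.
Union: task56, task57, task58, task60, task62, task64.

task56, task57, task58, task60, task62, task64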